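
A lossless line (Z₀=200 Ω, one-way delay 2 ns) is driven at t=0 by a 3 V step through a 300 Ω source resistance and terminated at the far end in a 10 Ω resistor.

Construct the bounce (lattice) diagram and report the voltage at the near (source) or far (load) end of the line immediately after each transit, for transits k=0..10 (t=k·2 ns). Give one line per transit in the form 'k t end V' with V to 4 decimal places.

Γ_L=-0.904762, Γ_S=0.200000; launch V₁=3·200/500=1.200000
k=0 src: V=1.2000
k=1 load: inc=1.200000, refl=1.200000·-0.904762=-1.0857; V=0.000000+1.200000+-1.085714=0.1143
k=2 src: inc=-1.085714, refl=-1.085714·0.200000=-0.2171; V=1.200000+-1.085714+-0.217143=-0.1029
k=3 load: inc=-0.217143, refl=-0.217143·-0.904762=0.1965; V=0.114286+-0.217143+0.196463=0.0936
k=4 src: inc=0.196463, refl=0.196463·0.200000=0.0393; V=-0.102857+0.196463+0.039293=0.1329
k=5 load: inc=0.039293, refl=0.039293·-0.904762=-0.0356; V=0.093605+0.039293+-0.035550=0.0973
k=6 src: inc=-0.035550, refl=-0.035550·0.200000=-0.0071; V=0.132898+-0.035550+-0.007110=0.0902
k=7 load: inc=-0.007110, refl=-0.007110·-0.904762=0.0064; V=0.097348+-0.007110+0.006433=0.0967
k=8 src: inc=0.006433, refl=0.006433·0.200000=0.0013; V=0.090238+0.006433+0.001287=0.0980
k=9 load: inc=0.001287, refl=0.001287·-0.904762=-0.0012; V=0.096670+0.001287+-0.001164=0.0968
k=10 src: inc=-0.001164, refl=-0.001164·0.200000=-0.0002; V=0.097957+-0.001164+-0.000233=0.0966

0 0 source 1.2000
1 2 load 0.1143
2 4 source -0.1029
3 6 load 0.0936
4 8 source 0.1329
5 10 load 0.0973
6 12 source 0.0902
7 14 load 0.0967
8 16 source 0.0980
9 18 load 0.0968
10 20 source 0.0966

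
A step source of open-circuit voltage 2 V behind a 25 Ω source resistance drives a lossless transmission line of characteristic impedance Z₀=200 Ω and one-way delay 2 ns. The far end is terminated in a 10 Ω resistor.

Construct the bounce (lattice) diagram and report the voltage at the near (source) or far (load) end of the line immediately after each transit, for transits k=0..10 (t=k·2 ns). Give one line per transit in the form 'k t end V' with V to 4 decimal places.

Γ_L=-0.904762, Γ_S=-0.777778; launch V₁=2·200/225=1.777778
k=0 src: V=1.7778
k=1 load: inc=1.777778, refl=1.777778·-0.904762=-1.6085; V=0.000000+1.777778+-1.608466=0.1693
k=2 src: inc=-1.608466, refl=-1.608466·-0.777778=1.2510; V=1.777778+-1.608466+1.251029=1.4203
k=3 load: inc=1.251029, refl=1.251029·-0.904762=-1.1319; V=0.169312+1.251029+-1.131883=0.2885
k=4 src: inc=-1.131883, refl=-1.131883·-0.777778=0.8804; V=1.420341+-1.131883+0.880354=1.1688
k=5 load: inc=0.880354, refl=0.880354·-0.904762=-0.7965; V=0.288458+0.880354+-0.796510=0.3723
k=6 src: inc=-0.796510, refl=-0.796510·-0.777778=0.6195; V=1.168811+-0.796510+0.619508=0.9918
k=7 load: inc=0.619508, refl=0.619508·-0.904762=-0.5605; V=0.372301+0.619508+-0.560507=0.4313
k=8 src: inc=-0.560507, refl=-0.560507·-0.777778=0.4360; V=0.991809+-0.560507+0.435950=0.8673
k=9 load: inc=0.435950, refl=0.435950·-0.904762=-0.3944; V=0.431302+0.435950+-0.394431=0.4728
k=10 src: inc=-0.394431, refl=-0.394431·-0.777778=0.3068; V=0.867252+-0.394431+0.306780=0.7796

0 0 source 1.7778
1 2 load 0.1693
2 4 source 1.4203
3 6 load 0.2885
4 8 source 1.1688
5 10 load 0.3723
6 12 source 0.9918
7 14 load 0.4313
8 16 source 0.8673
9 18 load 0.4728
10 20 source 0.7796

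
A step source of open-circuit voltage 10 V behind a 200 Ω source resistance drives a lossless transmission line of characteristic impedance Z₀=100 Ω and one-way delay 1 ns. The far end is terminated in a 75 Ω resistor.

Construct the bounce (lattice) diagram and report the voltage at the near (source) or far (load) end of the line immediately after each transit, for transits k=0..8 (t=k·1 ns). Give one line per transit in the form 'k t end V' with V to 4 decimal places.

0 0 source 3.3333
1 1 load 2.8571
2 2 source 2.6984
3 3 load 2.7211
4 4 source 2.7286
5 5 load 2.7276
6 6 source 2.7272
7 7 load 2.7273
8 8 source 2.7273

Γ_L=-0.142857, Γ_S=0.333333; launch V₁=10·100/300=3.333333
k=0 src: V=3.3333
k=1 load: inc=3.333333, refl=3.333333·-0.142857=-0.4762; V=0.000000+3.333333+-0.476190=2.8571
k=2 src: inc=-0.476190, refl=-0.476190·0.333333=-0.1587; V=3.333333+-0.476190+-0.158730=2.6984
k=3 load: inc=-0.158730, refl=-0.158730·-0.142857=0.0227; V=2.857143+-0.158730+0.022676=2.7211
k=4 src: inc=0.022676, refl=0.022676·0.333333=0.0076; V=2.698413+0.022676+0.007559=2.7286
k=5 load: inc=0.007559, refl=0.007559·-0.142857=-0.0011; V=2.721088+0.007559+-0.001080=2.7276
k=6 src: inc=-0.001080, refl=-0.001080·0.333333=-0.0004; V=2.728647+-0.001080+-0.000360=2.7272
k=7 load: inc=-0.000360, refl=-0.000360·-0.142857=0.0001; V=2.727567+-0.000360+0.000051=2.7273
k=8 src: inc=0.000051, refl=0.000051·0.333333=0.0000; V=2.727207+0.000051+0.000017=2.7273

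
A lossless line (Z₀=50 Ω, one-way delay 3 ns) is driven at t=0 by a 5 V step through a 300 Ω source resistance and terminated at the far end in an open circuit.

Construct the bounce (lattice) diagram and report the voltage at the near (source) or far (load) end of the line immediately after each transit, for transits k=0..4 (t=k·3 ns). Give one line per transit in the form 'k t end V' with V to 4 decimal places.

0 0 source 0.7143
1 3 load 1.4286
2 6 source 1.9388
3 9 load 2.4490
4 12 source 2.8134

Γ_L=1.000000, Γ_S=0.714286; launch V₁=5·50/350=0.714286
k=0 src: V=0.7143
k=1 load: inc=0.714286, refl=0.714286·1.000000=0.7143; V=0.000000+0.714286+0.714286=1.4286
k=2 src: inc=0.714286, refl=0.714286·0.714286=0.5102; V=0.714286+0.714286+0.510204=1.9388
k=3 load: inc=0.510204, refl=0.510204·1.000000=0.5102; V=1.428571+0.510204+0.510204=2.4490
k=4 src: inc=0.510204, refl=0.510204·0.714286=0.3644; V=1.938776+0.510204+0.364431=2.8134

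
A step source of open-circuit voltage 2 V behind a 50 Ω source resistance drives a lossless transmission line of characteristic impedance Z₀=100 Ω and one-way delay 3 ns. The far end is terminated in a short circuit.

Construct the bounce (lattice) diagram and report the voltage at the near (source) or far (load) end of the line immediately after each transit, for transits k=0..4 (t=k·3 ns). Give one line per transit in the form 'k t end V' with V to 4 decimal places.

Γ_L=-1.000000, Γ_S=-0.333333; launch V₁=2·100/150=1.333333
k=0 src: V=1.3333
k=1 load: inc=1.333333, refl=1.333333·-1.000000=-1.3333; V=0.000000+1.333333+-1.333333=0.0000
k=2 src: inc=-1.333333, refl=-1.333333·-0.333333=0.4444; V=1.333333+-1.333333+0.444444=0.4444
k=3 load: inc=0.444444, refl=0.444444·-1.000000=-0.4444; V=0.000000+0.444444+-0.444444=0.0000
k=4 src: inc=-0.444444, refl=-0.444444·-0.333333=0.1481; V=0.444444+-0.444444+0.148148=0.1481

0 0 source 1.3333
1 3 load 0.0000
2 6 source 0.4444
3 9 load 0.0000
4 12 source 0.1481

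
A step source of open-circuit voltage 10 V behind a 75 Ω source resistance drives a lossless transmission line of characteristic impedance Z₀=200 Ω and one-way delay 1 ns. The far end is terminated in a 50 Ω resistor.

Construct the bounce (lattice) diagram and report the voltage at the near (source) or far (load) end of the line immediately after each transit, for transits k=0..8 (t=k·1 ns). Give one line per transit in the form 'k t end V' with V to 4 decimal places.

0 0 source 7.2727
1 1 load 2.9091
2 2 source 4.8926
3 3 load 3.7025
4 4 source 4.2434
5 5 load 3.9189
6 6 source 4.0664
7 7 load 3.9779
8 8 source 4.0181

Γ_L=-0.600000, Γ_S=-0.454545; launch V₁=10·200/275=7.272727
k=0 src: V=7.2727
k=1 load: inc=7.272727, refl=7.272727·-0.600000=-4.3636; V=0.000000+7.272727+-4.363636=2.9091
k=2 src: inc=-4.363636, refl=-4.363636·-0.454545=1.9835; V=7.272727+-4.363636+1.983471=4.8926
k=3 load: inc=1.983471, refl=1.983471·-0.600000=-1.1901; V=2.909091+1.983471+-1.190083=3.7025
k=4 src: inc=-1.190083, refl=-1.190083·-0.454545=0.5409; V=4.892562+-1.190083+0.540947=4.2434
k=5 load: inc=0.540947, refl=0.540947·-0.600000=-0.3246; V=3.702479+0.540947+-0.324568=3.9189
k=6 src: inc=-0.324568, refl=-0.324568·-0.454545=0.1475; V=4.243426+-0.324568+0.147531=4.0664
k=7 load: inc=0.147531, refl=0.147531·-0.600000=-0.0885; V=3.918858+0.147531+-0.088519=3.9779
k=8 src: inc=-0.088519, refl=-0.088519·-0.454545=0.0402; V=4.066389+-0.088519+0.040236=4.0181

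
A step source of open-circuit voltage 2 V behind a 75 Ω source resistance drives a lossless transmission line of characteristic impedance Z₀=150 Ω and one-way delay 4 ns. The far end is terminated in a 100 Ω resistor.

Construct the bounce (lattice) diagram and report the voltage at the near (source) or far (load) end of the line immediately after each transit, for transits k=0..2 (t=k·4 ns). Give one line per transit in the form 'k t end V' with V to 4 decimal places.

Γ_L=-0.200000, Γ_S=-0.333333; launch V₁=2·150/225=1.333333
k=0 src: V=1.3333
k=1 load: inc=1.333333, refl=1.333333·-0.200000=-0.2667; V=0.000000+1.333333+-0.266667=1.0667
k=2 src: inc=-0.266667, refl=-0.266667·-0.333333=0.0889; V=1.333333+-0.266667+0.088889=1.1556

0 0 source 1.3333
1 4 load 1.0667
2 8 source 1.1556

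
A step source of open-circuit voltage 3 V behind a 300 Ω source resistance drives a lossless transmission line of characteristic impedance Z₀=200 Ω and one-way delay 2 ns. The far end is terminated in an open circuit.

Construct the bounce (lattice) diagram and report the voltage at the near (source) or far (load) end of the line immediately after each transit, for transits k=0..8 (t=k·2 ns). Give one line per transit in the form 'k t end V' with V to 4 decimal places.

Γ_L=1.000000, Γ_S=0.200000; launch V₁=3·200/500=1.200000
k=0 src: V=1.2000
k=1 load: inc=1.200000, refl=1.200000·1.000000=1.2000; V=0.000000+1.200000+1.200000=2.4000
k=2 src: inc=1.200000, refl=1.200000·0.200000=0.2400; V=1.200000+1.200000+0.240000=2.6400
k=3 load: inc=0.240000, refl=0.240000·1.000000=0.2400; V=2.400000+0.240000+0.240000=2.8800
k=4 src: inc=0.240000, refl=0.240000·0.200000=0.0480; V=2.640000+0.240000+0.048000=2.9280
k=5 load: inc=0.048000, refl=0.048000·1.000000=0.0480; V=2.880000+0.048000+0.048000=2.9760
k=6 src: inc=0.048000, refl=0.048000·0.200000=0.0096; V=2.928000+0.048000+0.009600=2.9856
k=7 load: inc=0.009600, refl=0.009600·1.000000=0.0096; V=2.976000+0.009600+0.009600=2.9952
k=8 src: inc=0.009600, refl=0.009600·0.200000=0.0019; V=2.985600+0.009600+0.001920=2.9971

0 0 source 1.2000
1 2 load 2.4000
2 4 source 2.6400
3 6 load 2.8800
4 8 source 2.9280
5 10 load 2.9760
6 12 source 2.9856
7 14 load 2.9952
8 16 source 2.9971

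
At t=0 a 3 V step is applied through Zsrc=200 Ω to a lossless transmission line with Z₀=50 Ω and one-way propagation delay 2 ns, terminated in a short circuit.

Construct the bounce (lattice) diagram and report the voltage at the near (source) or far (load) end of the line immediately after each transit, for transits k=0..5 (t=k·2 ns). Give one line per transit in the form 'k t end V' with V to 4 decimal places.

0 0 source 0.6000
1 2 load 0.0000
2 4 source -0.3600
3 6 load 0.0000
4 8 source 0.2160
5 10 load 0.0000

Γ_L=-1.000000, Γ_S=0.600000; launch V₁=3·50/250=0.600000
k=0 src: V=0.6000
k=1 load: inc=0.600000, refl=0.600000·-1.000000=-0.6000; V=0.000000+0.600000+-0.600000=0.0000
k=2 src: inc=-0.600000, refl=-0.600000·0.600000=-0.3600; V=0.600000+-0.600000+-0.360000=-0.3600
k=3 load: inc=-0.360000, refl=-0.360000·-1.000000=0.3600; V=0.000000+-0.360000+0.360000=0.0000
k=4 src: inc=0.360000, refl=0.360000·0.600000=0.2160; V=-0.360000+0.360000+0.216000=0.2160
k=5 load: inc=0.216000, refl=0.216000·-1.000000=-0.2160; V=0.000000+0.216000+-0.216000=0.0000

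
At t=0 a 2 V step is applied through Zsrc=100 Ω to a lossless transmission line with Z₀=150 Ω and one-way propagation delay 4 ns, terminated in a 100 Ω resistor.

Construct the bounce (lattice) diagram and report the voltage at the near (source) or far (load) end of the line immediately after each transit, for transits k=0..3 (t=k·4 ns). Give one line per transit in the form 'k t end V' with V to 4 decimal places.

Γ_L=-0.200000, Γ_S=-0.200000; launch V₁=2·150/250=1.200000
k=0 src: V=1.2000
k=1 load: inc=1.200000, refl=1.200000·-0.200000=-0.2400; V=0.000000+1.200000+-0.240000=0.9600
k=2 src: inc=-0.240000, refl=-0.240000·-0.200000=0.0480; V=1.200000+-0.240000+0.048000=1.0080
k=3 load: inc=0.048000, refl=0.048000·-0.200000=-0.0096; V=0.960000+0.048000+-0.009600=0.9984

0 0 source 1.2000
1 4 load 0.9600
2 8 source 1.0080
3 12 load 0.9984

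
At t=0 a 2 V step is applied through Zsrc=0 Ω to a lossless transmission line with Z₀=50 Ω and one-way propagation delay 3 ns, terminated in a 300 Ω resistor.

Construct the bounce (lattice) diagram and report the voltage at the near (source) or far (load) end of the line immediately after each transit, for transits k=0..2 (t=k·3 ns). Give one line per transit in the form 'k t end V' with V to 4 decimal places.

Γ_L=0.714286, Γ_S=-1.000000; launch V₁=2·50/50=2.000000
k=0 src: V=2.0000
k=1 load: inc=2.000000, refl=2.000000·0.714286=1.4286; V=0.000000+2.000000+1.428571=3.4286
k=2 src: inc=1.428571, refl=1.428571·-1.000000=-1.4286; V=2.000000+1.428571+-1.428571=2.0000

0 0 source 2.0000
1 3 load 3.4286
2 6 source 2.0000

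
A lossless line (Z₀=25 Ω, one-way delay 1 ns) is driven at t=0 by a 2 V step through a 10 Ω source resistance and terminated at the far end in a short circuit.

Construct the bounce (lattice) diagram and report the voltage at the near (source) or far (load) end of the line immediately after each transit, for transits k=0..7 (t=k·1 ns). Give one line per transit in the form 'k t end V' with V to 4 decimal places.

Γ_L=-1.000000, Γ_S=-0.428571; launch V₁=2·25/35=1.428571
k=0 src: V=1.4286
k=1 load: inc=1.428571, refl=1.428571·-1.000000=-1.4286; V=0.000000+1.428571+-1.428571=0.0000
k=2 src: inc=-1.428571, refl=-1.428571·-0.428571=0.6122; V=1.428571+-1.428571+0.612245=0.6122
k=3 load: inc=0.612245, refl=0.612245·-1.000000=-0.6122; V=0.000000+0.612245+-0.612245=0.0000
k=4 src: inc=-0.612245, refl=-0.612245·-0.428571=0.2624; V=0.612245+-0.612245+0.262391=0.2624
k=5 load: inc=0.262391, refl=0.262391·-1.000000=-0.2624; V=0.000000+0.262391+-0.262391=0.0000
k=6 src: inc=-0.262391, refl=-0.262391·-0.428571=0.1125; V=0.262391+-0.262391+0.112453=0.1125
k=7 load: inc=0.112453, refl=0.112453·-1.000000=-0.1125; V=0.000000+0.112453+-0.112453=0.0000

0 0 source 1.4286
1 1 load 0.0000
2 2 source 0.6122
3 3 load 0.0000
4 4 source 0.2624
5 5 load 0.0000
6 6 source 0.1125
7 7 load 0.0000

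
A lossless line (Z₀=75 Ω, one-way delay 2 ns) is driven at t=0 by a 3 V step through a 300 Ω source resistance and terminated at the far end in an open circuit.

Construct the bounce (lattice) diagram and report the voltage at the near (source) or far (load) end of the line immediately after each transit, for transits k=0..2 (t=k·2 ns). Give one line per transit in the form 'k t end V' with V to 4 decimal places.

Γ_L=1.000000, Γ_S=0.600000; launch V₁=3·75/375=0.600000
k=0 src: V=0.6000
k=1 load: inc=0.600000, refl=0.600000·1.000000=0.6000; V=0.000000+0.600000+0.600000=1.2000
k=2 src: inc=0.600000, refl=0.600000·0.600000=0.3600; V=0.600000+0.600000+0.360000=1.5600

0 0 source 0.6000
1 2 load 1.2000
2 4 source 1.5600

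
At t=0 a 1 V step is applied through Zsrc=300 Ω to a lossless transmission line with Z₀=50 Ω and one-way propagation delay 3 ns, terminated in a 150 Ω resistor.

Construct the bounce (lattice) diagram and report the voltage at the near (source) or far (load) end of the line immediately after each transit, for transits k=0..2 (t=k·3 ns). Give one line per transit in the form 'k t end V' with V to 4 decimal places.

Γ_L=0.500000, Γ_S=0.714286; launch V₁=1·50/350=0.142857
k=0 src: V=0.1429
k=1 load: inc=0.142857, refl=0.142857·0.500000=0.0714; V=0.000000+0.142857+0.071429=0.2143
k=2 src: inc=0.071429, refl=0.071429·0.714286=0.0510; V=0.142857+0.071429+0.051020=0.2653

0 0 source 0.1429
1 3 load 0.2143
2 6 source 0.2653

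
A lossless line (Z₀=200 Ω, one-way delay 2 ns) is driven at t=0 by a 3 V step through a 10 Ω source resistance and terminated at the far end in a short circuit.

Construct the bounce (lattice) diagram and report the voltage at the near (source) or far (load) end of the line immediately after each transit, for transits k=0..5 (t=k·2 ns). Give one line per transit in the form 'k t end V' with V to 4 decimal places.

Γ_L=-1.000000, Γ_S=-0.904762; launch V₁=3·200/210=2.857143
k=0 src: V=2.8571
k=1 load: inc=2.857143, refl=2.857143·-1.000000=-2.8571; V=0.000000+2.857143+-2.857143=0.0000
k=2 src: inc=-2.857143, refl=-2.857143·-0.904762=2.5850; V=2.857143+-2.857143+2.585034=2.5850
k=3 load: inc=2.585034, refl=2.585034·-1.000000=-2.5850; V=0.000000+2.585034+-2.585034=0.0000
k=4 src: inc=-2.585034, refl=-2.585034·-0.904762=2.3388; V=2.585034+-2.585034+2.338840=2.3388
k=5 load: inc=2.338840, refl=2.338840·-1.000000=-2.3388; V=0.000000+2.338840+-2.338840=0.0000

0 0 source 2.8571
1 2 load 0.0000
2 4 source 2.5850
3 6 load 0.0000
4 8 source 2.3388
5 10 load 0.0000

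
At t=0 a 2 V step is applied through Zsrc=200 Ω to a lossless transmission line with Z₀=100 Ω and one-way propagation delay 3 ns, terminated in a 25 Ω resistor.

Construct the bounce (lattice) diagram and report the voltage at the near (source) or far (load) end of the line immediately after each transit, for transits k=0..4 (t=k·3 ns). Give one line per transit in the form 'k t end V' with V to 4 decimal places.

0 0 source 0.6667
1 3 load 0.2667
2 6 source 0.1333
3 9 load 0.2133
4 12 source 0.2400

Γ_L=-0.600000, Γ_S=0.333333; launch V₁=2·100/300=0.666667
k=0 src: V=0.6667
k=1 load: inc=0.666667, refl=0.666667·-0.600000=-0.4000; V=0.000000+0.666667+-0.400000=0.2667
k=2 src: inc=-0.400000, refl=-0.400000·0.333333=-0.1333; V=0.666667+-0.400000+-0.133333=0.1333
k=3 load: inc=-0.133333, refl=-0.133333·-0.600000=0.0800; V=0.266667+-0.133333+0.080000=0.2133
k=4 src: inc=0.080000, refl=0.080000·0.333333=0.0267; V=0.133333+0.080000+0.026667=0.2400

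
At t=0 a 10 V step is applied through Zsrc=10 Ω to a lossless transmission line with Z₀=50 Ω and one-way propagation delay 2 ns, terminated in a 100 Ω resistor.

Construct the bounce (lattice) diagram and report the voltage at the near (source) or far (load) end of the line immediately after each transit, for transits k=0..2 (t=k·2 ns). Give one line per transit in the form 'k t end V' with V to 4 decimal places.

0 0 source 8.3333
1 2 load 11.1111
2 4 source 9.2593

Γ_L=0.333333, Γ_S=-0.666667; launch V₁=10·50/60=8.333333
k=0 src: V=8.3333
k=1 load: inc=8.333333, refl=8.333333·0.333333=2.7778; V=0.000000+8.333333+2.777778=11.1111
k=2 src: inc=2.777778, refl=2.777778·-0.666667=-1.8519; V=8.333333+2.777778+-1.851852=9.2593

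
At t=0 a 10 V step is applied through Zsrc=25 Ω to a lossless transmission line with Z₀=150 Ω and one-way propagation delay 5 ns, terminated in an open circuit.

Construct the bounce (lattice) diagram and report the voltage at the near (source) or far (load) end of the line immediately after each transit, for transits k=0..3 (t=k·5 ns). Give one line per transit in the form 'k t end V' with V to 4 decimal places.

0 0 source 8.5714
1 5 load 17.1429
2 10 source 11.0204
3 15 load 4.8980

Γ_L=1.000000, Γ_S=-0.714286; launch V₁=10·150/175=8.571429
k=0 src: V=8.5714
k=1 load: inc=8.571429, refl=8.571429·1.000000=8.5714; V=0.000000+8.571429+8.571429=17.1429
k=2 src: inc=8.571429, refl=8.571429·-0.714286=-6.1224; V=8.571429+8.571429+-6.122449=11.0204
k=3 load: inc=-6.122449, refl=-6.122449·1.000000=-6.1224; V=17.142857+-6.122449+-6.122449=4.8980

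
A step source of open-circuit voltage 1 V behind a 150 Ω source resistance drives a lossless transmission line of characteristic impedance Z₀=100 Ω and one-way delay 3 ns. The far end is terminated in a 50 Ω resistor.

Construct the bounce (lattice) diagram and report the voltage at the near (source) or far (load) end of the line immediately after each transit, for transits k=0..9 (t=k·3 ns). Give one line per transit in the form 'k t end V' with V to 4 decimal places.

0 0 source 0.4000
1 3 load 0.2667
2 6 source 0.2400
3 9 load 0.2489
4 12 source 0.2507
5 15 load 0.2501
6 18 source 0.2500
7 21 load 0.2500
8 24 source 0.2500
9 27 load 0.2500

Γ_L=-0.333333, Γ_S=0.200000; launch V₁=1·100/250=0.400000
k=0 src: V=0.4000
k=1 load: inc=0.400000, refl=0.400000·-0.333333=-0.1333; V=0.000000+0.400000+-0.133333=0.2667
k=2 src: inc=-0.133333, refl=-0.133333·0.200000=-0.0267; V=0.400000+-0.133333+-0.026667=0.2400
k=3 load: inc=-0.026667, refl=-0.026667·-0.333333=0.0089; V=0.266667+-0.026667+0.008889=0.2489
k=4 src: inc=0.008889, refl=0.008889·0.200000=0.0018; V=0.240000+0.008889+0.001778=0.2507
k=5 load: inc=0.001778, refl=0.001778·-0.333333=-0.0006; V=0.248889+0.001778+-0.000593=0.2501
k=6 src: inc=-0.000593, refl=-0.000593·0.200000=-0.0001; V=0.250667+-0.000593+-0.000119=0.2500
k=7 load: inc=-0.000119, refl=-0.000119·-0.333333=0.0000; V=0.250074+-0.000119+0.000040=0.2500
k=8 src: inc=0.000040, refl=0.000040·0.200000=0.0000; V=0.249956+0.000040+0.000008=0.2500
k=9 load: inc=0.000008, refl=0.000008·-0.333333=-0.0000; V=0.249995+0.000008+-0.000003=0.2500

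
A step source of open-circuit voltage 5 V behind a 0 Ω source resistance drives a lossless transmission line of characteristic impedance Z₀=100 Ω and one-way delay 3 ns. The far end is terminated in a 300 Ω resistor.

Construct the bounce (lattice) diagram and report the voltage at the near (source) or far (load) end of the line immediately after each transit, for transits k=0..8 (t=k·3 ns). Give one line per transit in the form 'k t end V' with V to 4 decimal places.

0 0 source 5.0000
1 3 load 7.5000
2 6 source 5.0000
3 9 load 3.7500
4 12 source 5.0000
5 15 load 5.6250
6 18 source 5.0000
7 21 load 4.6875
8 24 source 5.0000

Γ_L=0.500000, Γ_S=-1.000000; launch V₁=5·100/100=5.000000
k=0 src: V=5.0000
k=1 load: inc=5.000000, refl=5.000000·0.500000=2.5000; V=0.000000+5.000000+2.500000=7.5000
k=2 src: inc=2.500000, refl=2.500000·-1.000000=-2.5000; V=5.000000+2.500000+-2.500000=5.0000
k=3 load: inc=-2.500000, refl=-2.500000·0.500000=-1.2500; V=7.500000+-2.500000+-1.250000=3.7500
k=4 src: inc=-1.250000, refl=-1.250000·-1.000000=1.2500; V=5.000000+-1.250000+1.250000=5.0000
k=5 load: inc=1.250000, refl=1.250000·0.500000=0.6250; V=3.750000+1.250000+0.625000=5.6250
k=6 src: inc=0.625000, refl=0.625000·-1.000000=-0.6250; V=5.000000+0.625000+-0.625000=5.0000
k=7 load: inc=-0.625000, refl=-0.625000·0.500000=-0.3125; V=5.625000+-0.625000+-0.312500=4.6875
k=8 src: inc=-0.312500, refl=-0.312500·-1.000000=0.3125; V=5.000000+-0.312500+0.312500=5.0000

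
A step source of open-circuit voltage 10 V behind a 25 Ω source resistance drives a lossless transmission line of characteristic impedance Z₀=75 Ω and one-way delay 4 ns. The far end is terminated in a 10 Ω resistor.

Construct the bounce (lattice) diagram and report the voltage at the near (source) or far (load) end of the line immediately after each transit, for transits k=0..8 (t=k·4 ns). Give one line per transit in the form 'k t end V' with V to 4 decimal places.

0 0 source 7.5000
1 4 load 1.7647
2 8 source 4.6324
3 12 load 2.4394
4 16 source 3.5359
5 20 load 2.6974
6 24 source 3.1167
7 28 load 2.7961
8 32 source 2.9564

Γ_L=-0.764706, Γ_S=-0.500000; launch V₁=10·75/100=7.500000
k=0 src: V=7.5000
k=1 load: inc=7.500000, refl=7.500000·-0.764706=-5.7353; V=0.000000+7.500000+-5.735294=1.7647
k=2 src: inc=-5.735294, refl=-5.735294·-0.500000=2.8676; V=7.500000+-5.735294+2.867647=4.6324
k=3 load: inc=2.867647, refl=2.867647·-0.764706=-2.1929; V=1.764706+2.867647+-2.192907=2.4394
k=4 src: inc=-2.192907, refl=-2.192907·-0.500000=1.0965; V=4.632353+-2.192907+1.096453=3.5359
k=5 load: inc=1.096453, refl=1.096453·-0.764706=-0.8385; V=2.439446+1.096453+-0.838464=2.6974
k=6 src: inc=-0.838464, refl=-0.838464·-0.500000=0.4192; V=3.535900+-0.838464+0.419232=3.1167
k=7 load: inc=0.419232, refl=0.419232·-0.764706=-0.3206; V=2.697435+0.419232+-0.320589=2.7961
k=8 src: inc=-0.320589, refl=-0.320589·-0.500000=0.1603; V=3.116668+-0.320589+0.160295=2.9564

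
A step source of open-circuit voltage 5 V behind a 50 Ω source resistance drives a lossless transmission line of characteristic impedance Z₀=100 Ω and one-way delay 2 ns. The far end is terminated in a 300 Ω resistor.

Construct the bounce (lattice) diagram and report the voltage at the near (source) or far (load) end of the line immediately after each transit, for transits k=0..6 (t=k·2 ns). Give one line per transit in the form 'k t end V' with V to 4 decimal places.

Γ_L=0.500000, Γ_S=-0.333333; launch V₁=5·100/150=3.333333
k=0 src: V=3.3333
k=1 load: inc=3.333333, refl=3.333333·0.500000=1.6667; V=0.000000+3.333333+1.666667=5.0000
k=2 src: inc=1.666667, refl=1.666667·-0.333333=-0.5556; V=3.333333+1.666667+-0.555556=4.4444
k=3 load: inc=-0.555556, refl=-0.555556·0.500000=-0.2778; V=5.000000+-0.555556+-0.277778=4.1667
k=4 src: inc=-0.277778, refl=-0.277778·-0.333333=0.0926; V=4.444444+-0.277778+0.092593=4.2593
k=5 load: inc=0.092593, refl=0.092593·0.500000=0.0463; V=4.166667+0.092593+0.046296=4.3056
k=6 src: inc=0.046296, refl=0.046296·-0.333333=-0.0154; V=4.259259+0.046296+-0.015432=4.2901

0 0 source 3.3333
1 2 load 5.0000
2 4 source 4.4444
3 6 load 4.1667
4 8 source 4.2593
5 10 load 4.3056
6 12 source 4.2901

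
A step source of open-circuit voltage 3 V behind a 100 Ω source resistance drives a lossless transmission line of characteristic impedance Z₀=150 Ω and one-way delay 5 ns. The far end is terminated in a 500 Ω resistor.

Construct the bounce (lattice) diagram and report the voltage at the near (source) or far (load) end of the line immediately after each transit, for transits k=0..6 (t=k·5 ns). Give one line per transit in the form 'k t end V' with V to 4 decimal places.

0 0 source 1.8000
1 5 load 2.7692
2 10 source 2.5754
3 15 load 2.4710
4 20 source 2.4919
5 25 load 2.5031
6 30 source 2.5009

Γ_L=0.538462, Γ_S=-0.200000; launch V₁=3·150/250=1.800000
k=0 src: V=1.8000
k=1 load: inc=1.800000, refl=1.800000·0.538462=0.9692; V=0.000000+1.800000+0.969231=2.7692
k=2 src: inc=0.969231, refl=0.969231·-0.200000=-0.1938; V=1.800000+0.969231+-0.193846=2.5754
k=3 load: inc=-0.193846, refl=-0.193846·0.538462=-0.1044; V=2.769231+-0.193846+-0.104379=2.4710
k=4 src: inc=-0.104379, refl=-0.104379·-0.200000=0.0209; V=2.575385+-0.104379+0.020876=2.4919
k=5 load: inc=0.020876, refl=0.020876·0.538462=0.0112; V=2.471006+0.020876+0.011241=2.5031
k=6 src: inc=0.011241, refl=0.011241·-0.200000=-0.0022; V=2.491882+0.011241+-0.002248=2.5009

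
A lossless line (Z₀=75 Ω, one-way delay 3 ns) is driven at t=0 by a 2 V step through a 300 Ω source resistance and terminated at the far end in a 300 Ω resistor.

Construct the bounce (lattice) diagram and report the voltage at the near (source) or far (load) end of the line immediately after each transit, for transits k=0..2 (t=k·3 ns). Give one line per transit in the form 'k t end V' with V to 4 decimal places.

0 0 source 0.4000
1 3 load 0.6400
2 6 source 0.7840

Γ_L=0.600000, Γ_S=0.600000; launch V₁=2·75/375=0.400000
k=0 src: V=0.4000
k=1 load: inc=0.400000, refl=0.400000·0.600000=0.2400; V=0.000000+0.400000+0.240000=0.6400
k=2 src: inc=0.240000, refl=0.240000·0.600000=0.1440; V=0.400000+0.240000+0.144000=0.7840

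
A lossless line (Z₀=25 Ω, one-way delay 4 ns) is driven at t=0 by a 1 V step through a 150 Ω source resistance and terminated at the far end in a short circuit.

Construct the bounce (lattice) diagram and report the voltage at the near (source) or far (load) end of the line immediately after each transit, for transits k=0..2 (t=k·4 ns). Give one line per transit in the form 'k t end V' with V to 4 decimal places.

Γ_L=-1.000000, Γ_S=0.714286; launch V₁=1·25/175=0.142857
k=0 src: V=0.1429
k=1 load: inc=0.142857, refl=0.142857·-1.000000=-0.1429; V=0.000000+0.142857+-0.142857=0.0000
k=2 src: inc=-0.142857, refl=-0.142857·0.714286=-0.1020; V=0.142857+-0.142857+-0.102041=-0.1020

0 0 source 0.1429
1 4 load 0.0000
2 8 source -0.1020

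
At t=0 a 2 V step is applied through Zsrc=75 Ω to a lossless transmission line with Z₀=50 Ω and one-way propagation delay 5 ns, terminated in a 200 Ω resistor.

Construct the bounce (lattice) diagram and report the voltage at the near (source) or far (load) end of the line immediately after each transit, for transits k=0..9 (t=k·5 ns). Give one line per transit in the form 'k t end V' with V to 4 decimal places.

Γ_L=0.600000, Γ_S=0.200000; launch V₁=2·50/125=0.800000
k=0 src: V=0.8000
k=1 load: inc=0.800000, refl=0.800000·0.600000=0.4800; V=0.000000+0.800000+0.480000=1.2800
k=2 src: inc=0.480000, refl=0.480000·0.200000=0.0960; V=0.800000+0.480000+0.096000=1.3760
k=3 load: inc=0.096000, refl=0.096000·0.600000=0.0576; V=1.280000+0.096000+0.057600=1.4336
k=4 src: inc=0.057600, refl=0.057600·0.200000=0.0115; V=1.376000+0.057600+0.011520=1.4451
k=5 load: inc=0.011520, refl=0.011520·0.600000=0.0069; V=1.433600+0.011520+0.006912=1.4520
k=6 src: inc=0.006912, refl=0.006912·0.200000=0.0014; V=1.445120+0.006912+0.001382=1.4534
k=7 load: inc=0.001382, refl=0.001382·0.600000=0.0008; V=1.452032+0.001382+0.000829=1.4542
k=8 src: inc=0.000829, refl=0.000829·0.200000=0.0002; V=1.453414+0.000829+0.000166=1.4544
k=9 load: inc=0.000166, refl=0.000166·0.600000=0.0001; V=1.454244+0.000166+0.000100=1.4545

0 0 source 0.8000
1 5 load 1.2800
2 10 source 1.3760
3 15 load 1.4336
4 20 source 1.4451
5 25 load 1.4520
6 30 source 1.4534
7 35 load 1.4542
8 40 source 1.4544
9 45 load 1.4545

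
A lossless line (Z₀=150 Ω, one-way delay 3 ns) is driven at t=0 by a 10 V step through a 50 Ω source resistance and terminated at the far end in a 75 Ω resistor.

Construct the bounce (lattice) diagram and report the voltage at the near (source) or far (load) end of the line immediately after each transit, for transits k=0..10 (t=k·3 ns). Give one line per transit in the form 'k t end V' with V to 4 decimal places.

0 0 source 7.5000
1 3 load 5.0000
2 6 source 6.2500
3 9 load 5.8333
4 12 source 6.0417
5 15 load 5.9722
6 18 source 6.0069
7 21 load 5.9954
8 24 source 6.0012
9 27 load 5.9992
10 30 source 6.0002

Γ_L=-0.333333, Γ_S=-0.500000; launch V₁=10·150/200=7.500000
k=0 src: V=7.5000
k=1 load: inc=7.500000, refl=7.500000·-0.333333=-2.5000; V=0.000000+7.500000+-2.500000=5.0000
k=2 src: inc=-2.500000, refl=-2.500000·-0.500000=1.2500; V=7.500000+-2.500000+1.250000=6.2500
k=3 load: inc=1.250000, refl=1.250000·-0.333333=-0.4167; V=5.000000+1.250000+-0.416667=5.8333
k=4 src: inc=-0.416667, refl=-0.416667·-0.500000=0.2083; V=6.250000+-0.416667+0.208333=6.0417
k=5 load: inc=0.208333, refl=0.208333·-0.333333=-0.0694; V=5.833333+0.208333+-0.069444=5.9722
k=6 src: inc=-0.069444, refl=-0.069444·-0.500000=0.0347; V=6.041667+-0.069444+0.034722=6.0069
k=7 load: inc=0.034722, refl=0.034722·-0.333333=-0.0116; V=5.972222+0.034722+-0.011574=5.9954
k=8 src: inc=-0.011574, refl=-0.011574·-0.500000=0.0058; V=6.006944+-0.011574+0.005787=6.0012
k=9 load: inc=0.005787, refl=0.005787·-0.333333=-0.0019; V=5.995370+0.005787+-0.001929=5.9992
k=10 src: inc=-0.001929, refl=-0.001929·-0.500000=0.0010; V=6.001157+-0.001929+0.000965=6.0002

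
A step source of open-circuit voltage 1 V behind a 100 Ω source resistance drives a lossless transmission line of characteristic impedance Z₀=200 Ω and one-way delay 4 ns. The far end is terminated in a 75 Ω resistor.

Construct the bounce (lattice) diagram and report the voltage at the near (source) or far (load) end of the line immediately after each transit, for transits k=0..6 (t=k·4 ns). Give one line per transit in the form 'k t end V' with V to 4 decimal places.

Γ_L=-0.454545, Γ_S=-0.333333; launch V₁=1·200/300=0.666667
k=0 src: V=0.6667
k=1 load: inc=0.666667, refl=0.666667·-0.454545=-0.3030; V=0.000000+0.666667+-0.303030=0.3636
k=2 src: inc=-0.303030, refl=-0.303030·-0.333333=0.1010; V=0.666667+-0.303030+0.101010=0.4646
k=3 load: inc=0.101010, refl=0.101010·-0.454545=-0.0459; V=0.363636+0.101010+-0.045914=0.4187
k=4 src: inc=-0.045914, refl=-0.045914·-0.333333=0.0153; V=0.464646+-0.045914+0.015305=0.4340
k=5 load: inc=0.015305, refl=0.015305·-0.454545=-0.0070; V=0.418733+0.015305+-0.006957=0.4271
k=6 src: inc=-0.006957, refl=-0.006957·-0.333333=0.0023; V=0.434037+-0.006957+0.002319=0.4294

0 0 source 0.6667
1 4 load 0.3636
2 8 source 0.4646
3 12 load 0.4187
4 16 source 0.4340
5 20 load 0.4271
6 24 source 0.4294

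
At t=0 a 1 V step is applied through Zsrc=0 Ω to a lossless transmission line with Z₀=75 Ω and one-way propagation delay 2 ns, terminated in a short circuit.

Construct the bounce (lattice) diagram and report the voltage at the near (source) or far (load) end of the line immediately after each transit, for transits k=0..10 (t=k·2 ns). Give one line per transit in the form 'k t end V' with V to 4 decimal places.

Γ_L=-1.000000, Γ_S=-1.000000; launch V₁=1·75/75=1.000000
k=0 src: V=1.0000
k=1 load: inc=1.000000, refl=1.000000·-1.000000=-1.0000; V=0.000000+1.000000+-1.000000=0.0000
k=2 src: inc=-1.000000, refl=-1.000000·-1.000000=1.0000; V=1.000000+-1.000000+1.000000=1.0000
k=3 load: inc=1.000000, refl=1.000000·-1.000000=-1.0000; V=0.000000+1.000000+-1.000000=0.0000
k=4 src: inc=-1.000000, refl=-1.000000·-1.000000=1.0000; V=1.000000+-1.000000+1.000000=1.0000
k=5 load: inc=1.000000, refl=1.000000·-1.000000=-1.0000; V=0.000000+1.000000+-1.000000=0.0000
k=6 src: inc=-1.000000, refl=-1.000000·-1.000000=1.0000; V=1.000000+-1.000000+1.000000=1.0000
k=7 load: inc=1.000000, refl=1.000000·-1.000000=-1.0000; V=0.000000+1.000000+-1.000000=0.0000
k=8 src: inc=-1.000000, refl=-1.000000·-1.000000=1.0000; V=1.000000+-1.000000+1.000000=1.0000
k=9 load: inc=1.000000, refl=1.000000·-1.000000=-1.0000; V=0.000000+1.000000+-1.000000=0.0000
k=10 src: inc=-1.000000, refl=-1.000000·-1.000000=1.0000; V=1.000000+-1.000000+1.000000=1.0000

0 0 source 1.0000
1 2 load 0.0000
2 4 source 1.0000
3 6 load 0.0000
4 8 source 1.0000
5 10 load 0.0000
6 12 source 1.0000
7 14 load 0.0000
8 16 source 1.0000
9 18 load 0.0000
10 20 source 1.0000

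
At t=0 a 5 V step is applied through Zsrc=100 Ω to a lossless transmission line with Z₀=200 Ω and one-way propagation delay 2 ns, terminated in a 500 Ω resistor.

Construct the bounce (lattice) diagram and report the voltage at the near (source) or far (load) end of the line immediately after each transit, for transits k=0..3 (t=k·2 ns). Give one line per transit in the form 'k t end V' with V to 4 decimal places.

0 0 source 3.3333
1 2 load 4.7619
2 4 source 4.2857
3 6 load 4.0816

Γ_L=0.428571, Γ_S=-0.333333; launch V₁=5·200/300=3.333333
k=0 src: V=3.3333
k=1 load: inc=3.333333, refl=3.333333·0.428571=1.4286; V=0.000000+3.333333+1.428571=4.7619
k=2 src: inc=1.428571, refl=1.428571·-0.333333=-0.4762; V=3.333333+1.428571+-0.476190=4.2857
k=3 load: inc=-0.476190, refl=-0.476190·0.428571=-0.2041; V=4.761905+-0.476190+-0.204082=4.0816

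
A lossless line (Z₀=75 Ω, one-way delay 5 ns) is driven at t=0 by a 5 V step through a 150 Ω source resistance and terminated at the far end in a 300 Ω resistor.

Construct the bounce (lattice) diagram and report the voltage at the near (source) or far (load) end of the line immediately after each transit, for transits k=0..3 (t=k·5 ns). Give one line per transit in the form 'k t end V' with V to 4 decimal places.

0 0 source 1.6667
1 5 load 2.6667
2 10 source 3.0000
3 15 load 3.2000

Γ_L=0.600000, Γ_S=0.333333; launch V₁=5·75/225=1.666667
k=0 src: V=1.6667
k=1 load: inc=1.666667, refl=1.666667·0.600000=1.0000; V=0.000000+1.666667+1.000000=2.6667
k=2 src: inc=1.000000, refl=1.000000·0.333333=0.3333; V=1.666667+1.000000+0.333333=3.0000
k=3 load: inc=0.333333, refl=0.333333·0.600000=0.2000; V=2.666667+0.333333+0.200000=3.2000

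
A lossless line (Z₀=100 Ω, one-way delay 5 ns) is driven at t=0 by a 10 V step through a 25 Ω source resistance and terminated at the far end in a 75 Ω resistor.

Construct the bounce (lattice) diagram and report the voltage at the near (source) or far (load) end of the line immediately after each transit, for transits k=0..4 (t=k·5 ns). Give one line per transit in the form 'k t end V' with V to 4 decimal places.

Γ_L=-0.142857, Γ_S=-0.600000; launch V₁=10·100/125=8.000000
k=0 src: V=8.0000
k=1 load: inc=8.000000, refl=8.000000·-0.142857=-1.1429; V=0.000000+8.000000+-1.142857=6.8571
k=2 src: inc=-1.142857, refl=-1.142857·-0.600000=0.6857; V=8.000000+-1.142857+0.685714=7.5429
k=3 load: inc=0.685714, refl=0.685714·-0.142857=-0.0980; V=6.857143+0.685714+-0.097959=7.4449
k=4 src: inc=-0.097959, refl=-0.097959·-0.600000=0.0588; V=7.542857+-0.097959+0.058776=7.5037

0 0 source 8.0000
1 5 load 6.8571
2 10 source 7.5429
3 15 load 7.4449
4 20 source 7.5037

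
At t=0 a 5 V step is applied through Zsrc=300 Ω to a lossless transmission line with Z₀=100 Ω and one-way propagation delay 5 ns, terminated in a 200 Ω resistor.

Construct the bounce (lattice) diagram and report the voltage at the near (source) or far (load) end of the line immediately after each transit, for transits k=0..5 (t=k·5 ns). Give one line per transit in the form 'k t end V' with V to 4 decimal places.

0 0 source 1.2500
1 5 load 1.6667
2 10 source 1.8750
3 15 load 1.9444
4 20 source 1.9792
5 25 load 1.9907

Γ_L=0.333333, Γ_S=0.500000; launch V₁=5·100/400=1.250000
k=0 src: V=1.2500
k=1 load: inc=1.250000, refl=1.250000·0.333333=0.4167; V=0.000000+1.250000+0.416667=1.6667
k=2 src: inc=0.416667, refl=0.416667·0.500000=0.2083; V=1.250000+0.416667+0.208333=1.8750
k=3 load: inc=0.208333, refl=0.208333·0.333333=0.0694; V=1.666667+0.208333+0.069444=1.9444
k=4 src: inc=0.069444, refl=0.069444·0.500000=0.0347; V=1.875000+0.069444+0.034722=1.9792
k=5 load: inc=0.034722, refl=0.034722·0.333333=0.0116; V=1.944444+0.034722+0.011574=1.9907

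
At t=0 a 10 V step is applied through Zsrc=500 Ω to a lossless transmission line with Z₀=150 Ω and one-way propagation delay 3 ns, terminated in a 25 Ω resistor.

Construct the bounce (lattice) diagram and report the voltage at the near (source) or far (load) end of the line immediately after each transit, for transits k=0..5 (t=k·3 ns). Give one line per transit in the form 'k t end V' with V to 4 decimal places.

Γ_L=-0.714286, Γ_S=0.538462; launch V₁=10·150/650=2.307692
k=0 src: V=2.3077
k=1 load: inc=2.307692, refl=2.307692·-0.714286=-1.6484; V=0.000000+2.307692+-1.648352=0.6593
k=2 src: inc=-1.648352, refl=-1.648352·0.538462=-0.8876; V=2.307692+-1.648352+-0.887574=-0.2282
k=3 load: inc=-0.887574, refl=-0.887574·-0.714286=0.6340; V=0.659341+-0.887574+0.633981=0.4057
k=4 src: inc=0.633981, refl=0.633981·0.538462=0.3414; V=-0.228233+0.633981+0.341375=0.7471
k=5 load: inc=0.341375, refl=0.341375·-0.714286=-0.2438; V=0.405748+0.341375+-0.243839=0.5033

0 0 source 2.3077
1 3 load 0.6593
2 6 source -0.2282
3 9 load 0.4057
4 12 source 0.7471
5 15 load 0.5033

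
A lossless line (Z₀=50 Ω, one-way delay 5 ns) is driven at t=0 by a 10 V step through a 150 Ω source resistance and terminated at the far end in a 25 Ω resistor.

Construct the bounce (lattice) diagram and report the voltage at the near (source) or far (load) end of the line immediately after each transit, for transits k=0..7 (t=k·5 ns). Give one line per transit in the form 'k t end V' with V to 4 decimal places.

Γ_L=-0.333333, Γ_S=0.500000; launch V₁=10·50/200=2.500000
k=0 src: V=2.5000
k=1 load: inc=2.500000, refl=2.500000·-0.333333=-0.8333; V=0.000000+2.500000+-0.833333=1.6667
k=2 src: inc=-0.833333, refl=-0.833333·0.500000=-0.4167; V=2.500000+-0.833333+-0.416667=1.2500
k=3 load: inc=-0.416667, refl=-0.416667·-0.333333=0.1389; V=1.666667+-0.416667+0.138889=1.3889
k=4 src: inc=0.138889, refl=0.138889·0.500000=0.0694; V=1.250000+0.138889+0.069444=1.4583
k=5 load: inc=0.069444, refl=0.069444·-0.333333=-0.0231; V=1.388889+0.069444+-0.023148=1.4352
k=6 src: inc=-0.023148, refl=-0.023148·0.500000=-0.0116; V=1.458333+-0.023148+-0.011574=1.4236
k=7 load: inc=-0.011574, refl=-0.011574·-0.333333=0.0039; V=1.435185+-0.011574+0.003858=1.4275

0 0 source 2.5000
1 5 load 1.6667
2 10 source 1.2500
3 15 load 1.3889
4 20 source 1.4583
5 25 load 1.4352
6 30 source 1.4236
7 35 load 1.4275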